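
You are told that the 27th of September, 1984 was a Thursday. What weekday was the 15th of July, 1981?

Count forward from the earlier date (July 15, 1981) to the later (September 27, 1984):
July 15, 1981 → July 15, 1982: 365 days.
July 15, 1982 → July 15, 1983: 365 days.
July 15, 1983 → July 15, 1984: 366 days (1984 is a leap year).
July 1984: 31 − 15 = 16 days remain.
Then August (31): 31 days.
September 1–27, 1984: 27 days.
Residual: 74 days.
Total: 1170 days.
1170 mod 7 = 1, so 1 day before Thursday is Wednesday.

Wednesday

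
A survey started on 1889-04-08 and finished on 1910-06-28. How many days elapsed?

Day-of-year of April 8, 1889: 98.
Day-of-year of June 28, 1910: 179.
1889 has 365 days, so 365 − 98 = 267 days remain in 1889.
Full years 1890–1909: 16 common + 4 leap = 16×365 + 4×366 = 7304 days.
Total: 267 + 7304 + 179 = 7750 days.

7750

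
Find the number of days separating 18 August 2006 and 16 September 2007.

August 2006: 31 − 18 = 13 days remain.
Then 12 full months totalling 365 days.
September 1–16, 2007: 16 days.
Total: 13 + 365 + 16 = 394 days.

394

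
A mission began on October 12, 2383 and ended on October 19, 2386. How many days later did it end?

1103

Day-of-year of October 12, 2383: 285.
Day-of-year of October 19, 2386: 292.
2383 has 365 days, so 365 − 285 = 80 days remain in 2383.
Full years: 2384: 366; 2385: 365. Sum = 731.
Total: 80 + 731 + 292 = 1103 days.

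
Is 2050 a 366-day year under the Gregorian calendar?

No

2050 is not a leap year.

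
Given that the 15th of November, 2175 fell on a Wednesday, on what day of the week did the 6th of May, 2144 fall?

Wednesday

Count forward from the earlier date (May 6, 2144) to the later (November 15, 2175):
Day-of-year of May 6, 2144: 127.
Day-of-year of November 15, 2175: 319.
2144 has 366 days, so 366 − 127 = 239 days remain in 2144.
Full years 2145–2174: 23 common + 7 leap = 23×365 + 7×366 = 10957 days.
Total: 239 + 10957 + 319 = 11515 days.
11515 is a multiple of 7, so the 6th of May, 2144 falls on the same weekday: Wednesday.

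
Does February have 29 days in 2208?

2208 is a leap year.

Yes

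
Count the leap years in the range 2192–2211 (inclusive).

Years divisible by 4 in [2192, 2211]: 2192, 2196, 2200, 2204, 2208.
Of these, 2200 is divisible by 100 but not 400, so not leap.
Leap years: 5 − 1 = 4.

4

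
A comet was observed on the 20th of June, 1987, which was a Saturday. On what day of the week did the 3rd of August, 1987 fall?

Monday

June 1987: 30 − 20 = 10 days remain.
Then July (31): 31 days.
August 1–3, 1987: 3 days.
Total: 10 + 31 + 3 = 44 days.
44 mod 7 = 2, so 2 days after Saturday is Monday.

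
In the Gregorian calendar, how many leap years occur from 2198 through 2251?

12

Years divisible by 4: 2200, 2204, …, 2248 — 13 in all.
Of these, 2200 is divisible by 100 but not 400, so not leap.
Leap years: 13 − 1 = 12.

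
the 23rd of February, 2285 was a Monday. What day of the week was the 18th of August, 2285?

Tuesday

February 2285: 28 − 23 = 5 days remain (2285 is not a leap year, so February has 28 days).
Then March (31), April (30), May (31), June (30), July (31): 31 + 30 + 31 + 30 + 31 = 153 days.
August 1–18, 2285: 18 days.
Total: 5 + 153 + 18 = 176 days.
176 mod 7 = 1, so 1 day after Monday is Tuesday.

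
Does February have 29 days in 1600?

1600 is a leap year (divisible by 400).

Yes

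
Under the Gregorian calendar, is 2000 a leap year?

2000 is a leap year (divisible by 400).

Yes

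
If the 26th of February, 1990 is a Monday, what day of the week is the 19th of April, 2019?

From February 26, 1990 to February 26, 2019: 29 years, of which 7 contain a Feb 29 — 22×365 + 7×366 = 10592 days.
(2000 is a leap year (divisible by 400).)
February 2019: 28 − 26 = 2 days remain (2019 is not a leap year, so February has 28 days).
Then March (31): 31 days.
April 1–19, 2019: 19 days.
Residual: 52 days.
Total: 10644 days.
10644 mod 7 = 4, so 4 days after Monday is Friday.

Friday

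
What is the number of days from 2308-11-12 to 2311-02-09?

819

November 12, 2308 → November 12, 2309: 365 days.
November 12, 2309 → November 12, 2310: 365 days.
November 2310: 30 − 12 = 18 days remain.
Then December (31), January (31): 31 + 31 = 62 days.
February 1–9, 2311: 9 days (2311 is not a leap year).
Residual: 89 days.
Total: 819 days.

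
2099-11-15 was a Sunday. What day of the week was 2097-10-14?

Monday

Count forward from the earlier date (October 14, 2097) to the later (November 15, 2099):
Day-of-year of October 14, 2097: 287.
Day-of-year of November 15, 2099: 319.
2097 has 365 days, so 365 − 287 = 78 days remain in 2097.
Full years: 2098: 365. Sum = 365.
Total: 78 + 365 + 319 = 762 days.
762 mod 7 = 6, so 6 days before Sunday is Monday.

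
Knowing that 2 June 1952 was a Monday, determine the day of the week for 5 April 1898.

Tuesday

Count forward from the earlier date (April 5, 1898) to the later (June 2, 1952):
Day-of-year of April 5, 1898: 95.
Day-of-year of June 2, 1952: 154.
1898 has 365 days, so 365 − 95 = 270 days remain in 1898.
Full years 1899–1951: 41 common + 12 leap = 41×365 + 12×366 = 19357 days.
Total: 270 + 19357 + 154 = 19781 days.
19781 mod 7 = 6, so 6 days before Monday is Tuesday.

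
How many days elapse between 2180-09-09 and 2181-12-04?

451

September 9, 2180 → September 9, 2181: 365 days.
September 2181: 30 − 9 = 21 days remain.
Then October (31), November (30): 31 + 30 = 61 days.
December 1–4, 2181: 4 days.
Residual: 86 days.
Total: 451 days.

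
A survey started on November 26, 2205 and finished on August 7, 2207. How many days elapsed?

619

Day-of-year of November 26, 2205: 330.
Day-of-year of August 7, 2207: 219.
2205 has 365 days, so 365 − 330 = 35 days remain in 2205.
Full years: 2206: 365. Sum = 365.
Total: 35 + 365 + 219 = 619 days.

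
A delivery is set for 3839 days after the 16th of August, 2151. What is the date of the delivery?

the 18th of February, 2162

Count 3839 days after August 16, 2151:
From August 16, 2151 to August 16, 2161: 10 years, of which 3 contain a Feb 29 — 7×365 + 3×366 = 3653 days.
August 2161: 31 − 16 = 15 days remain.
Then September (30), October (31), November (30), December (31), January (31): 30 + 31 + 30 + 31 + 31 = 153 days.
February 1–18, 2162: 18 days (2162 is not a leap year).
Residual: 186 days.
Total: 3839 days.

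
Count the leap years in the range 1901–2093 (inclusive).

Years divisible by 4: 1904, 1908, …, 2092 — 48 in all.
2000 is divisible by 400, so still leap.
No century exceptions apply. Count: 48.

48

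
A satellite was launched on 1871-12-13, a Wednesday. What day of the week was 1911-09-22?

From December 13, 1871 to December 13, 1910: 39 years, of which 9 contain a Feb 29 — 30×365 + 9×366 = 14244 days.
(1900 is not a leap year (divisible by 100 but not 400).)
December 1910: 31 − 13 = 18 days remain.
Then January (31), February 1911 (28), March (31), April (30), May (31), June (30), July (31), August (31): 31 + 28 + 31 + 30 + 31 + 30 + 31 + 31 = 243 days.
September 1–22, 1911: 22 days.
Residual: 283 days.
Total: 14527 days.
14527 mod 7 = 2, so 2 days after Wednesday is Friday.

Friday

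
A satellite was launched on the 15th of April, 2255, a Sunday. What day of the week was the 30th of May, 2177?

Friday

Count forward from the earlier date (May 30, 2177) to the later (April 15, 2255):
Day-of-year of May 30, 2177: 150.
Day-of-year of April 15, 2255: 105.
2177 has 365 days, so 365 − 150 = 215 days remain in 2177.
Full years 2178–2254: 59 common + 18 leap = 59×365 + 18×366 = 28123 days.
Total: 215 + 28123 + 105 = 28443 days.
28443 mod 7 = 2, so 2 days before Sunday is Friday.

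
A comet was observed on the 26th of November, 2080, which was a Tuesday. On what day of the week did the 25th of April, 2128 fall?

Day-of-year of November 26, 2080: 331.
Day-of-year of April 25, 2128: 116.
2080 has 366 days, so 366 − 331 = 35 days remain in 2080.
Full years 2081–2127: 37 common + 10 leap = 37×365 + 10×366 = 17165 days.
Total: 35 + 17165 + 116 = 17316 days.
17316 mod 7 = 5, so 5 days after Tuesday is Sunday.

Sunday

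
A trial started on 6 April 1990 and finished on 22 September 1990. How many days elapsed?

169

April 1990: 30 − 6 = 24 days remain.
Then May (31), June (30), July (31), August (31): 31 + 30 + 31 + 31 = 123 days.
September 1–22, 1990: 22 days.
Total: 24 + 123 + 22 = 169 days.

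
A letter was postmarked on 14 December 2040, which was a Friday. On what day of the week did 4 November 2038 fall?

Thursday

Count forward from the earlier date (November 4, 2038) to the later (December 14, 2040):
November 4, 2038 → November 4, 2039: 365 days.
November 4, 2039 → November 4, 2040: 366 days (2040 is a leap year).
November 2040: 30 − 4 = 26 days remain.
December 1–14, 2040: 14 days.
Residual: 40 days.
Total: 771 days.
771 mod 7 = 1, so 1 day before Friday is Thursday.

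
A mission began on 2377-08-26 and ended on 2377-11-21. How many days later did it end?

87

August 2377: 31 − 26 = 5 days remain.
Then September (30), October (31): 30 + 31 = 61 days.
November 1–21, 2377: 21 days.
Total: 5 + 61 + 21 = 87 days.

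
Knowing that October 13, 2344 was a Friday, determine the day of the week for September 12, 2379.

From October 13, 2344 to October 13, 2378: 34 years, of which 8 contain a Feb 29 — 26×365 + 8×366 = 12418 days.
October 2378: 31 − 13 = 18 days remain.
Then 10 full months totalling 304 days.
September 1–12, 2379: 12 days.
Residual: 334 days.
Total: 12752 days.
12752 mod 7 = 5, so 5 days after Friday is Wednesday.

Wednesday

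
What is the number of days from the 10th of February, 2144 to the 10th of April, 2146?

February 10, 2144 → February 10, 2145: 366 days (2144 is a leap year).
February 10, 2145 → February 10, 2146: 365 days.
February 2146: 28 − 10 = 18 days remain (2146 is not a leap year, so February has 28 days).
Then March (31): 31 days.
April 1–10, 2146: 10 days.
Residual: 59 days.
Total: 790 days.

790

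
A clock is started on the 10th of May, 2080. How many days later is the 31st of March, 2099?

6899

Day-of-year of May 10, 2080: 131.
Day-of-year of March 31, 2099: 90.
2080 has 366 days, so 366 − 131 = 235 days remain in 2080.
Full years 2081–2098: 14 common + 4 leap = 14×365 + 4×366 = 6574 days.
Total: 235 + 6574 + 90 = 6899 days.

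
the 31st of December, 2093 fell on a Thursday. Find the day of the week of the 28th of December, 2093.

Monday

Count forward from the earlier date (December 28, 2093) to the later (December 31, 2093):
Within December 2093: 31 − 28 = 3 days.
3 mod 7 = 3, so 3 days before Thursday is Monday.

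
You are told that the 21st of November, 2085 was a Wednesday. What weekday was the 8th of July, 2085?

Count forward from the earlier date (July 8, 2085) to the later (November 21, 2085):
July 2085: 31 − 8 = 23 days remain.
Then August (31), September (30), October (31): 31 + 30 + 31 = 92 days.
November 1–21, 2085: 21 days.
Total: 23 + 92 + 21 = 136 days.
136 mod 7 = 3, so 3 days before Wednesday is Sunday.

Sunday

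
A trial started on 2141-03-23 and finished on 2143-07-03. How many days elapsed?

March 23, 2141 → March 23, 2142: 365 days.
March 23, 2142 → March 23, 2143: 365 days.
March 2143: 31 − 23 = 8 days remain.
Then April (30), May (31), June (30): 30 + 31 + 30 = 91 days.
July 1–3, 2143: 3 days.
Residual: 102 days.
Total: 832 days.

832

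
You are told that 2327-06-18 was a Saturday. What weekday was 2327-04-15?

Count forward from the earlier date (April 15, 2327) to the later (June 18, 2327):
April 2327: 30 − 15 = 15 days remain.
Then May (31): 31 days.
June 1–18, 2327: 18 days.
Total: 15 + 31 + 18 = 64 days.
64 mod 7 = 1, so 1 day before Saturday is Friday.

Friday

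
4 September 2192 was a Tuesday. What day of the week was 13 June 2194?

Friday

September 4, 2192 → September 4, 2193: 365 days.
September 2193: 30 − 4 = 26 days remain.
Then October (31), November (30), December (31), January (31), February 2194 (28), March (31), April (30), May (31): 31 + 30 + 31 + 31 + 28 + 31 + 30 + 31 = 243 days.
June 1–13, 2194: 13 days.
Residual: 282 days.
Total: 647 days.
647 mod 7 = 3, so 3 days after Tuesday is Friday.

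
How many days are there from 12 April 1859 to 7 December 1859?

239

April 1859: 30 − 12 = 18 days remain.
Then May (31), June (30), July (31), August (31), September (30), October (31), November (30): 31 + 30 + 31 + 31 + 30 + 31 + 30 = 214 days.
December 1–7, 1859: 7 days.
Total: 18 + 214 + 7 = 239 days.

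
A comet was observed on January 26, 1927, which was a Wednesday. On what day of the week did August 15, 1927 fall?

Monday

January 1927: 31 − 26 = 5 days remain.
Then February 1927 (28), March (31), April (30), May (31), June (30), July (31): 28 + 31 + 30 + 31 + 30 + 31 = 181 days.
August 1–15, 1927: 15 days.
Total: 5 + 181 + 15 = 201 days.
201 mod 7 = 5, so 5 days after Wednesday is Monday.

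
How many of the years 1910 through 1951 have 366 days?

10

Years divisible by 4 in [1910, 1951]: 1912, 1916, 1920, 1924, 1928, 1932, 1936, 1940, 1944, 1948.
No century exceptions apply. Count: 10.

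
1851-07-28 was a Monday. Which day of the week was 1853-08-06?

Saturday

July 1851: 31 − 28 = 3 days remain.
Then 24 full months totalling 731 days.
August 1–6, 1853: 6 days.
Total: 3 + 731 + 6 = 740 days.
740 mod 7 = 5, so 5 days after Monday is Saturday.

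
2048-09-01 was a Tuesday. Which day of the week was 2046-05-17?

Thursday

Count forward from the earlier date (May 17, 2046) to the later (September 1, 2048):
May 17, 2046 → May 17, 2047: 365 days.
May 17, 2047 → May 17, 2048: 366 days (2048 is a leap year).
May 2048: 31 − 17 = 14 days remain.
Then June (30), July (31), August (31): 30 + 31 + 31 = 92 days.
September 1, 2048: 1 day.
Residual: 107 days.
Total: 838 days.
838 mod 7 = 5, so 5 days before Tuesday is Thursday.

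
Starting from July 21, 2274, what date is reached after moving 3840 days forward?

January 24, 2285

Count 3840 days after July 21, 2274:
From July 21, 2274 to July 21, 2284: 10 years, of which 3 contain a Feb 29 — 7×365 + 3×366 = 3653 days.
July 2284: 31 − 21 = 10 days remain.
Then August (31), September (30), October (31), November (30), December (31): 31 + 30 + 31 + 30 + 31 = 153 days.
January 1–24, 2285: 24 days.
Residual: 187 days.
Total: 3840 days.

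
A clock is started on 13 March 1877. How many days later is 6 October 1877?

March 1877: 31 − 13 = 18 days remain.
Then April (30), May (31), June (30), July (31), August (31), September (30): 30 + 31 + 30 + 31 + 31 + 30 = 183 days.
October 1–6, 1877: 6 days.
Total: 18 + 183 + 6 = 207 days.

207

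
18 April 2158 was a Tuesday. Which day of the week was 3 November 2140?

Thursday

Count forward from the earlier date (November 3, 2140) to the later (April 18, 2158):
Day-of-year of November 3, 2140: 308.
Day-of-year of April 18, 2158: 108.
2140 has 366 days, so 366 − 308 = 58 days remain in 2140.
Full years 2141–2157: 13 common + 4 leap = 13×365 + 4×366 = 6209 days.
Total: 58 + 6209 + 108 = 6375 days.
6375 mod 7 = 5, so 5 days before Tuesday is Thursday.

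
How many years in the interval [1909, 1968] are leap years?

15

Years divisible by 4: 1912, 1916, …, 1968 — 15 in all.
No century exceptions apply. Count: 15.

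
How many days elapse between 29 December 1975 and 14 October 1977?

655

December 29, 1975 → December 29, 1976: 366 days (1976 is a leap year).
December 1976: 31 − 29 = 2 days remain.
Then 9 full months totalling 273 days.
October 1–14, 1977: 14 days.
Residual: 289 days.
Total: 655 days.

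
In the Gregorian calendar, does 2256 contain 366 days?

Yes

2256 is a leap year.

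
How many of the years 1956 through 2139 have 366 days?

Years divisible by 4: 1956, 1960, …, 2136 — 46 in all.
Of these, 2100 is divisible by 100 but not 400, so not leap.
2000 is divisible by 400, so still leap.
Leap years: 46 − 1 = 45.

45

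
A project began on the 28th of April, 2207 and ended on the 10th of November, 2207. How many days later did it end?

196

April 2207: 30 − 28 = 2 days remain.
Then May (31), June (30), July (31), August (31), September (30), October (31): 31 + 30 + 31 + 31 + 30 + 31 = 184 days.
November 1–10, 2207: 10 days.
Total: 2 + 184 + 10 = 196 days.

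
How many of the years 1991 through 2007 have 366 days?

Years divisible by 4 in [1991, 2007]: 1992, 1996, 2000, 2004.
2000 is divisible by 400, so still leap.
No century exceptions apply. Count: 4.

4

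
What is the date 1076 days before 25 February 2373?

17 March 2370

Count 1076 days before February 25, 2373:
March 17, 2370 → March 17, 2371: 365 days.
March 17, 2371 → March 17, 2372: 366 days (2372 is a leap year).
March 2372: 31 − 17 = 14 days remain.
Then 10 full months totalling 306 days.
February 1–25, 2373: 25 days (2373 is not a leap year).
Residual: 345 days.
Total: 1076 days.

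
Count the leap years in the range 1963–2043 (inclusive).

Years divisible by 4: 1964, 1968, …, 2040 — 20 in all.
2000 is divisible by 400, so still leap.
No century exceptions apply. Count: 20.

20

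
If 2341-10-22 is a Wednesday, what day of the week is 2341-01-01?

Count forward from the earlier date (January 1, 2341) to the later (October 22, 2341):
January 2341: 31 − 1 = 30 days remain.
Then February 2341 (28), March (31), April (30), May (31), June (30), July (31), August (31), September (30): 28 + 31 + 30 + 31 + 30 + 31 + 31 + 30 = 242 days.
October 1–22, 2341: 22 days.
Total: 30 + 242 + 22 = 294 days.
294 is a multiple of 7, so 2341-01-01 falls on the same weekday: Wednesday.

Wednesday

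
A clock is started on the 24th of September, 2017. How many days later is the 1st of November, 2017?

September 2017: 30 − 24 = 6 days remain.
Then October (31): 31 days.
November 1, 2017: 1 day.
Total: 6 + 31 + 1 = 38 days.

38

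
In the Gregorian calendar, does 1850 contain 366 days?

No

1850 is not a leap year.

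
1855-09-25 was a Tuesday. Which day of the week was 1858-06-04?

September 25, 1855 → September 25, 1856: 366 days (1856 is a leap year).
September 25, 1856 → September 25, 1857: 365 days.
September 1857: 30 − 25 = 5 days remain.
Then October (31), November (30), December (31), January (31), February 1858 (28), March (31), April (30), May (31): 31 + 30 + 31 + 31 + 28 + 31 + 30 + 31 = 243 days.
June 1–4, 1858: 4 days.
Residual: 252 days.
Total: 983 days.
983 mod 7 = 3, so 3 days after Tuesday is Friday.

Friday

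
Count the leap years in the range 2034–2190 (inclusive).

Years divisible by 4: 2036, 2040, …, 2188 — 39 in all.
Of these, 2100 is divisible by 100 but not 400, so not leap.
Leap years: 39 − 1 = 38.

38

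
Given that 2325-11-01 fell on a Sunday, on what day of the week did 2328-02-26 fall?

November 1, 2325 → November 1, 2326: 365 days.
November 1, 2326 → November 1, 2327: 365 days.
November 2327: 30 − 1 = 29 days remain.
Then December (31), January (31): 31 + 31 = 62 days.
February 1–26, 2328: 26 days (2328 is a leap year).
Residual: 117 days.
Total: 847 days.
847 is a multiple of 7, so 2328-02-26 falls on the same weekday: Sunday.

Sunday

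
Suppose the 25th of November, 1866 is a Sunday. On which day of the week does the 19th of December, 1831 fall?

Monday

Count forward from the earlier date (December 19, 1831) to the later (November 25, 1866):
Day-of-year of December 19, 1831: 353.
Day-of-year of November 25, 1866: 329.
1831 has 365 days, so 365 − 353 = 12 days remain in 1831.
Full years 1832–1865: 25 common + 9 leap = 25×365 + 9×366 = 12419 days.
Total: 12 + 12419 + 329 = 12760 days.
12760 mod 7 = 6, so 6 days before Sunday is Monday.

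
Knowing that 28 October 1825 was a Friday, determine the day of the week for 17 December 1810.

Monday

Count forward from the earlier date (December 17, 1810) to the later (October 28, 1825):
From December 17, 1810 to December 17, 1824: 14 years, of which 4 contain a Feb 29 — 10×365 + 4×366 = 5114 days.
December 1824: 31 − 17 = 14 days remain.
Then 9 full months totalling 273 days.
October 1–28, 1825: 28 days.
Residual: 315 days.
Total: 5429 days.
5429 mod 7 = 4, so 4 days before Friday is Monday.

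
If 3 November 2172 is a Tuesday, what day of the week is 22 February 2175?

Wednesday

Day-of-year of November 3, 2172: 308.
Day-of-year of February 22, 2175: 53.
2172 has 366 days, so 366 − 308 = 58 days remain in 2172.
Full years: 2173: 365; 2174: 365. Sum = 730.
Total: 58 + 730 + 53 = 841 days.
841 mod 7 = 1, so 1 day after Tuesday is Wednesday.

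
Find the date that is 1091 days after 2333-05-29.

2336-05-24

Count 1091 days after May 29, 2333:
Day-of-year of May 29, 2333: 149.
Day-of-year of May 24, 2336: 145.
2333 has 365 days, so 365 − 149 = 216 days remain in 2333.
Full years: 2334: 365; 2335: 365. Sum = 730.
Total: 216 + 730 + 145 = 1091 days.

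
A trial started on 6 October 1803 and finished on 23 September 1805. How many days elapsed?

718

October 6, 1803 → October 6, 1804: 366 days (1804 is a leap year).
October 1804: 31 − 6 = 25 days remain.
Then 10 full months totalling 304 days.
September 1–23, 1805: 23 days.
Residual: 352 days.
Total: 718 days.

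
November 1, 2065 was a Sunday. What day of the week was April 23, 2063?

Monday

Count forward from the earlier date (April 23, 2063) to the later (November 1, 2065):
Day-of-year of April 23, 2063: 113.
Day-of-year of November 1, 2065: 305.
2063 has 365 days, so 365 − 113 = 252 days remain in 2063.
Full years: 2064: 366. Sum = 366.
Total: 252 + 366 + 305 = 923 days.
923 mod 7 = 6, so 6 days before Sunday is Monday.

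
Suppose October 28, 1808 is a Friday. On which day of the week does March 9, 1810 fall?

Friday

October 1808: 31 − 28 = 3 days remain.
Then 16 full months totalling 485 days.
March 1–9, 1810: 9 days.
Total: 3 + 485 + 9 = 497 days.
497 is a multiple of 7, so March 9, 1810 falls on the same weekday: Friday.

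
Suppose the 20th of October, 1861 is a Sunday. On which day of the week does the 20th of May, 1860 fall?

Count forward from the earlier date (May 20, 1860) to the later (October 20, 1861):
May 20, 1860 → May 20, 1861: 365 days.
May 1861: 31 − 20 = 11 days remain.
Then June (30), July (31), August (31), September (30): 30 + 31 + 31 + 30 = 122 days.
October 1–20, 1861: 20 days.
Residual: 153 days.
Total: 518 days.
518 is a multiple of 7, so the 20th of May, 1860 falls on the same weekday: Sunday.

Sunday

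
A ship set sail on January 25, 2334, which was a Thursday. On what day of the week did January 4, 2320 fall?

Sunday

Count forward from the earlier date (January 4, 2320) to the later (January 25, 2334):
Day-of-year of January 4, 2320: 4.
Day-of-year of January 25, 2334: 25.
2320 has 366 days, so 366 − 4 = 362 days remain in 2320.
Full years 2321–2333: 10 common + 3 leap = 10×365 + 3×366 = 4748 days.
Total: 362 + 4748 + 25 = 5135 days.
5135 mod 7 = 4, so 4 days before Thursday is Sunday.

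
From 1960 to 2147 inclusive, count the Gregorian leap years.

Years divisible by 4: 1960, 1964, …, 2144 — 47 in all.
Of these, 2100 is divisible by 100 but not 400, so not leap.
2000 is divisible by 400, so still leap.
Leap years: 47 − 1 = 46.

46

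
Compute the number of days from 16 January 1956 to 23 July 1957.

554

Day-of-year of January 16, 1956: 16.
Day-of-year of July 23, 1957: 204.
1956 has 366 days, so 366 − 16 = 350 days remain in 1956.
Total: 350 + 204 = 554 days.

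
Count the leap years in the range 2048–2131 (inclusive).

Years divisible by 4: 2048, 2052, …, 2128 — 21 in all.
Of these, 2100 is divisible by 100 but not 400, so not leap.
Leap years: 21 − 1 = 20.

20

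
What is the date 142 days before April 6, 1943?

November 15, 1942

Count 142 days before April 6, 1943:
November 1942: 30 − 15 = 15 days remain.
Then December (31), January (31), February 1943 (28), March (31): 31 + 31 + 28 + 31 = 121 days.
April 1–6, 1943: 6 days.
Total: 15 + 121 + 6 = 142 days.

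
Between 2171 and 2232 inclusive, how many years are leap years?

15

Years divisible by 4: 2172, 2176, …, 2232 — 16 in all.
Of these, 2200 is divisible by 100 but not 400, so not leap.
Leap years: 16 − 1 = 15.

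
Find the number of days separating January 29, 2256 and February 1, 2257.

369

January 2256: 31 − 29 = 2 days remain.
Then 12 full months totalling 366 days.
February 1, 2257: 1 day (2257 is not a leap year).
Total: 2 + 366 + 1 = 369 days.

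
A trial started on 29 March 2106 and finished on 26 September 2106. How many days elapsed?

181

March 2106: 31 − 29 = 2 days remain.
Then April (30), May (31), June (30), July (31), August (31): 30 + 31 + 30 + 31 + 31 = 153 days.
September 1–26, 2106: 26 days.
Total: 2 + 153 + 26 = 181 days.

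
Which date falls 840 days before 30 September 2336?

13 June 2334

Count 840 days before September 30, 2336:
Day-of-year of June 13, 2334: 164.
Day-of-year of September 30, 2336: 274.
2334 has 365 days, so 365 − 164 = 201 days remain in 2334.
Full years: 2335: 365. Sum = 365.
Total: 201 + 365 + 274 = 840 days.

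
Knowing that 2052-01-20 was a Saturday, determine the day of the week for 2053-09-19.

January 20, 2052 → January 20, 2053: 366 days (2052 is a leap year).
January 2053: 31 − 20 = 11 days remain.
Then February 2053 (28), March (31), April (30), May (31), June (30), July (31), August (31): 28 + 31 + 30 + 31 + 30 + 31 + 31 = 212 days.
September 1–19, 2053: 19 days.
Residual: 242 days.
Total: 608 days.
608 mod 7 = 6, so 6 days after Saturday is Friday.

Friday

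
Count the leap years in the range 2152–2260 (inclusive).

Years divisible by 4: 2152, 2156, …, 2260 — 28 in all.
Of these, 2200 is divisible by 100 but not 400, so not leap.
Leap years: 28 − 1 = 27.

27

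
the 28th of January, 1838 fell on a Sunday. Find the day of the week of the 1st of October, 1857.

Thursday

From January 28, 1838 to January 28, 1857: 19 years, of which 5 contain a Feb 29 — 14×365 + 5×366 = 6940 days.
January 1857: 31 − 28 = 3 days remain.
Then February 1857 (28), March (31), April (30), May (31), June (30), July (31), August (31), September (30): 28 + 31 + 30 + 31 + 30 + 31 + 31 + 30 = 242 days.
October 1, 1857: 1 day.
Residual: 246 days.
Total: 7186 days.
7186 mod 7 = 4, so 4 days after Sunday is Thursday.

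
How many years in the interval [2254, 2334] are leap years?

19

Years divisible by 4: 2256, 2260, …, 2332 — 20 in all.
Of these, 2300 is divisible by 100 but not 400, so not leap.
Leap years: 20 − 1 = 19.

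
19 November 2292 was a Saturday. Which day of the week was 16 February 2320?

From November 19, 2292 to November 19, 2319: 27 years, of which 5 contain a Feb 29 — 22×365 + 5×366 = 9860 days.
(2300 is not a leap year (divisible by 100 but not 400).)
November 2319: 30 − 19 = 11 days remain.
Then December (31), January (31): 31 + 31 = 62 days.
February 1–16, 2320: 16 days (2320 is a leap year).
Residual: 89 days.
Total: 9949 days.
9949 mod 7 = 2, so 2 days after Saturday is Monday.

Monday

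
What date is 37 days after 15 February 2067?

24 March 2067

Count 37 days after February 15, 2067:
February 2067: 28 − 15 = 13 days remain (2067 is not a leap year, so February has 28 days).
March 1–24, 2067: 24 days.
Total: 13 + 24 = 37 days.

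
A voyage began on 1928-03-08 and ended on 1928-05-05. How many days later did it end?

58

March 1928: 31 − 8 = 23 days remain.
Then April (30): 30 days.
May 1–5, 1928: 5 days.
Total: 23 + 30 + 5 = 58 days.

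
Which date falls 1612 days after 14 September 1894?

12 February 1899

Count 1612 days after September 14, 1894:
Day-of-year of September 14, 1894: 257.
Day-of-year of February 12, 1899: 43.
1894 has 365 days, so 365 − 257 = 108 days remain in 1894.
Full years: 1895: 365; 1896: 366; 1897: 365; 1898: 365. Sum = 1461.
Total: 108 + 1461 + 43 = 1612 days.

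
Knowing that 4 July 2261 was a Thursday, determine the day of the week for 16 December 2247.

Count forward from the earlier date (December 16, 2247) to the later (July 4, 2261):
From December 16, 2247 to December 16, 2260: 13 years, of which 4 contain a Feb 29 — 9×365 + 4×366 = 4749 days.
December 2260: 31 − 16 = 15 days remain.
Then January (31), February 2261 (28), March (31), April (30), May (31), June (30): 31 + 28 + 31 + 30 + 31 + 30 = 181 days.
July 1–4, 2261: 4 days.
Residual: 200 days.
Total: 4949 days.
4949 is a multiple of 7, so 16 December 2247 falls on the same weekday: Thursday.

Thursday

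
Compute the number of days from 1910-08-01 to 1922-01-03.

4173

From August 1, 1910 to August 1, 1921: 11 years, of which 3 contain a Feb 29 — 8×365 + 3×366 = 4018 days.
August 1921: 31 − 1 = 30 days remain.
Then September (30), October (31), November (30), December (31): 30 + 31 + 30 + 31 = 122 days.
January 1–3, 1922: 3 days.
Residual: 155 days.
Total: 4173 days.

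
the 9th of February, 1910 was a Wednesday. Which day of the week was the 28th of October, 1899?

Count forward from the earlier date (October 28, 1899) to the later (February 9, 1910):
Day-of-year of October 28, 1899: 301.
Day-of-year of February 9, 1910: 40.
1899 has 365 days, so 365 − 301 = 64 days remain in 1899.
Full years 1900–1909: 8 common + 2 leap = 8×365 + 2×366 = 3652 days.
Total: 64 + 3652 + 40 = 3756 days.
3756 mod 7 = 4, so 4 days before Wednesday is Saturday.

Saturday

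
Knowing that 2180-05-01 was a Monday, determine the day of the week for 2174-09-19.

Monday

Count forward from the earlier date (September 19, 2174) to the later (May 1, 2180):
Day-of-year of September 19, 2174: 262.
Day-of-year of May 1, 2180: 122.
2174 has 365 days, so 365 − 262 = 103 days remain in 2174.
Full years: 2175: 365; 2176: 366; 2177: 365; 2178: 365; 2179: 365. Sum = 1826.
Total: 103 + 1826 + 122 = 2051 days.
2051 is a multiple of 7, so 2174-09-19 falls on the same weekday: Monday.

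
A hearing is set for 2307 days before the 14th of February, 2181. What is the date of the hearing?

the 22nd of October, 2174

Count 2307 days before February 14, 2181:
Day-of-year of October 22, 2174: 295.
Day-of-year of February 14, 2181: 45.
2174 has 365 days, so 365 − 295 = 70 days remain in 2174.
Full years: 2175: 365; 2176: 366; 2177: 365; 2178: 365; 2179: 365; 2180: 366. Sum = 2192.
Total: 70 + 2192 + 45 = 2307 days.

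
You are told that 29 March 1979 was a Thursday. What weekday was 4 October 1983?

Day-of-year of March 29, 1979: 88.
Day-of-year of October 4, 1983: 277.
1979 has 365 days, so 365 − 88 = 277 days remain in 1979.
Full years: 1980: 366; 1981: 365; 1982: 365. Sum = 1096.
Total: 277 + 1096 + 277 = 1650 days.
1650 mod 7 = 5, so 5 days after Thursday is Tuesday.

Tuesday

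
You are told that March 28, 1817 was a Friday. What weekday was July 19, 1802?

Count forward from the earlier date (July 19, 1802) to the later (March 28, 1817):
Day-of-year of July 19, 1802: 200.
Day-of-year of March 28, 1817: 87.
1802 has 365 days, so 365 − 200 = 165 days remain in 1802.
Full years 1803–1816: 10 common + 4 leap = 10×365 + 4×366 = 5114 days.
Total: 165 + 5114 + 87 = 5366 days.
5366 mod 7 = 4, so 4 days before Friday is Monday.

Monday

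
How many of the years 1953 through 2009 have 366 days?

Years divisible by 4: 1956, 1960, …, 2008 — 14 in all.
2000 is divisible by 400, so still leap.
No century exceptions apply. Count: 14.

14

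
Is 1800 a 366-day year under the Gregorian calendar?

No

1800 is not a leap year (divisible by 100 but not 400).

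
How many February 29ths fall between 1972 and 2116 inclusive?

36

Years divisible by 4: 1972, 1976, …, 2116 — 37 in all.
Of these, 2100 is divisible by 100 but not 400, so not leap.
2000 is divisible by 400, so still leap.
Leap years: 37 − 1 = 36.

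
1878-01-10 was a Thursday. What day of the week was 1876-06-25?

Count forward from the earlier date (June 25, 1876) to the later (January 10, 1878):
June 1876: 30 − 25 = 5 days remain.
Then 18 full months totalling 549 days.
January 1–10, 1878: 10 days.
Total: 5 + 549 + 10 = 564 days.
564 mod 7 = 4, so 4 days before Thursday is Sunday.

Sunday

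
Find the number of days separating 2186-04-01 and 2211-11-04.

9347

From April 1, 2186 to April 1, 2211: 25 years, of which 5 contain a Feb 29 — 20×365 + 5×366 = 9130 days.
(2200 is not a leap year (divisible by 100 but not 400).)
April 2211: 30 − 1 = 29 days remain.
Then May (31), June (30), July (31), August (31), September (30), October (31): 31 + 30 + 31 + 31 + 30 + 31 = 184 days.
November 1–4, 2211: 4 days.
Residual: 217 days.
Total: 9347 days.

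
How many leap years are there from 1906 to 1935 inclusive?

7

Years divisible by 4 in [1906, 1935]: 1908, 1912, 1916, 1920, 1924, 1928, 1932.
No century exceptions apply. Count: 7.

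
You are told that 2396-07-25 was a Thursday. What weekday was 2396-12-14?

Saturday

July 2396: 31 − 25 = 6 days remain.
Then August (31), September (30), October (31), November (30): 31 + 30 + 31 + 30 = 122 days.
December 1–14, 2396: 14 days.
Total: 6 + 122 + 14 = 142 days.
142 mod 7 = 2, so 2 days after Thursday is Saturday.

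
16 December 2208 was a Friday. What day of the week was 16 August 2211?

Friday

Day-of-year of December 16, 2208: 351.
Day-of-year of August 16, 2211: 228.
2208 has 366 days, so 366 − 351 = 15 days remain in 2208.
Full years: 2209: 365; 2210: 365. Sum = 730.
Total: 15 + 730 + 228 = 973 days.
973 is a multiple of 7, so 16 August 2211 falls on the same weekday: Friday.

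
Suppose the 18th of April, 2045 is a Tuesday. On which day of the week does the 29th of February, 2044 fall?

Monday

Count forward from the earlier date (February 29, 2044) to the later (April 18, 2045):
Day-of-year of February 29, 2044: 60.
Day-of-year of April 18, 2045: 108.
2044 has 366 days, so 366 − 60 = 306 days remain in 2044.
Total: 306 + 108 = 414 days.
414 mod 7 = 1, so 1 day before Tuesday is Monday.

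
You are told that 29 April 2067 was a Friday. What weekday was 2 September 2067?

Friday

April 2067: 30 − 29 = 1 day remains.
Then May (31), June (30), July (31), August (31): 31 + 30 + 31 + 31 = 123 days.
September 1–2, 2067: 2 days.
Total: 1 + 123 + 2 = 126 days.
126 is a multiple of 7, so 2 September 2067 falls on the same weekday: Friday.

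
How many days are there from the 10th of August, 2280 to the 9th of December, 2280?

121

August 2280: 31 − 10 = 21 days remain.
Then September (30), October (31), November (30): 30 + 31 + 30 = 91 days.
December 1–9, 2280: 9 days.
Total: 21 + 91 + 9 = 121 days.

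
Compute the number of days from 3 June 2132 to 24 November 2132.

June 2132: 30 − 3 = 27 days remain.
Then July (31), August (31), September (30), October (31): 31 + 31 + 30 + 31 = 123 days.
November 1–24, 2132: 24 days.
Total: 27 + 123 + 24 = 174 days.

174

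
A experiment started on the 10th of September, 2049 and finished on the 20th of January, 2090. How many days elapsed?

From September 10, 2049 to September 10, 2089: 40 years, of which 10 contain a Feb 29 — 30×365 + 10×366 = 14610 days.
September 2089: 30 − 10 = 20 days remain.
Then October (31), November (30), December (31): 31 + 30 + 31 = 92 days.
January 1–20, 2090: 20 days.
Residual: 132 days.
Total: 14742 days.

14742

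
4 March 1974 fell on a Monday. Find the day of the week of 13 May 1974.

Monday

March 1974: 31 − 4 = 27 days remain.
Then April (30): 30 days.
May 1–13, 1974: 13 days.
Total: 27 + 30 + 13 = 70 days.
70 is a multiple of 7, so 13 May 1974 falls on the same weekday: Monday.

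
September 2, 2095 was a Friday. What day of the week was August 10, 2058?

Saturday

Count forward from the earlier date (August 10, 2058) to the later (September 2, 2095):
Day-of-year of August 10, 2058: 222.
Day-of-year of September 2, 2095: 245.
2058 has 365 days, so 365 − 222 = 143 days remain in 2058.
Full years 2059–2094: 27 common + 9 leap = 27×365 + 9×366 = 13149 days.
Total: 143 + 13149 + 245 = 13537 days.
13537 mod 7 = 6, so 6 days before Friday is Saturday.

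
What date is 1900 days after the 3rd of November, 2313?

the 16th of January, 2319

Count 1900 days after November 3, 2313:
Day-of-year of November 3, 2313: 307.
Day-of-year of January 16, 2319: 16.
2313 has 365 days, so 365 − 307 = 58 days remain in 2313.
Full years: 2314: 365; 2315: 365; 2316: 366; 2317: 365; 2318: 365. Sum = 1826.
Total: 58 + 1826 + 16 = 1900 days.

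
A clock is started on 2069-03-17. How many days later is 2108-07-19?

14368

Day-of-year of March 17, 2069: 76.
Day-of-year of July 19, 2108: 201.
2069 has 365 days, so 365 − 76 = 289 days remain in 2069.
Full years 2070–2107: 30 common + 8 leap = 30×365 + 8×366 = 13878 days.
Total: 289 + 13878 + 201 = 14368 days.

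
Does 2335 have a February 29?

2335 is not a leap year.

No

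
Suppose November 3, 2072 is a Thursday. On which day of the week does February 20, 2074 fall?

November 3, 2072 → November 3, 2073: 365 days.
November 2073: 30 − 3 = 27 days remain.
Then December (31), January (31): 31 + 31 = 62 days.
February 1–20, 2074: 20 days (2074 is not a leap year).
Residual: 109 days.
Total: 474 days.
474 mod 7 = 5, so 5 days after Thursday is Tuesday.

Tuesday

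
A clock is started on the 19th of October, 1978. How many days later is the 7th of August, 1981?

October 19, 1978 → October 19, 1979: 365 days.
October 19, 1979 → October 19, 1980: 366 days (1980 is a leap year).
October 1980: 31 − 19 = 12 days remain.
Then 9 full months totalling 273 days.
August 1–7, 1981: 7 days.
Residual: 292 days.
Total: 1023 days.

1023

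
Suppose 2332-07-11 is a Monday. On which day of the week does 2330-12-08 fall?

Monday

Count forward from the earlier date (December 8, 2330) to the later (July 11, 2332):
Day-of-year of December 8, 2330: 342.
Day-of-year of July 11, 2332: 193.
2330 has 365 days, so 365 − 342 = 23 days remain in 2330.
Full years: 2331: 365. Sum = 365.
Total: 23 + 365 + 193 = 581 days.
581 is a multiple of 7, so 2330-12-08 falls on the same weekday: Monday.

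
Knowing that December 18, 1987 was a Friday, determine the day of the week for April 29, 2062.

Saturday

From December 18, 1987 to December 18, 2061: 74 years, of which 19 contain a Feb 29 — 55×365 + 19×366 = 27029 days.
(2000 is a leap year (divisible by 400).)
December 2061: 31 − 18 = 13 days remain.
Then January (31), February 2062 (28), March (31): 31 + 28 + 31 = 90 days.
April 1–29, 2062: 29 days.
Residual: 132 days.
Total: 27161 days.
27161 mod 7 = 1, so 1 day after Friday is Saturday.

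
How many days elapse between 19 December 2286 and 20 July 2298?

4231

From December 19, 2286 to December 19, 2297: 11 years, of which 3 contain a Feb 29 — 8×365 + 3×366 = 4018 days.
December 2297: 31 − 19 = 12 days remain.
Then January (31), February 2298 (28), March (31), April (30), May (31), June (30): 31 + 28 + 31 + 30 + 31 + 30 = 181 days.
July 1–20, 2298: 20 days.
Residual: 213 days.
Total: 4231 days.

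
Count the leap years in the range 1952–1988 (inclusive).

10

Years divisible by 4 in [1952, 1988]: 1952, 1956, 1960, 1964, 1968, 1972, 1976, 1980, 1984, 1988.
No century exceptions apply. Count: 10.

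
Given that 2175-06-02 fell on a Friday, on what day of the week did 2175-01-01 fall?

Sunday

Count forward from the earlier date (January 1, 2175) to the later (June 2, 2175):
January 2175: 31 − 1 = 30 days remain.
Then February 2175 (28), March (31), April (30), May (31): 28 + 31 + 30 + 31 = 120 days.
June 1–2, 2175: 2 days.
Total: 30 + 120 + 2 = 152 days.
152 mod 7 = 5, so 5 days before Friday is Sunday.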